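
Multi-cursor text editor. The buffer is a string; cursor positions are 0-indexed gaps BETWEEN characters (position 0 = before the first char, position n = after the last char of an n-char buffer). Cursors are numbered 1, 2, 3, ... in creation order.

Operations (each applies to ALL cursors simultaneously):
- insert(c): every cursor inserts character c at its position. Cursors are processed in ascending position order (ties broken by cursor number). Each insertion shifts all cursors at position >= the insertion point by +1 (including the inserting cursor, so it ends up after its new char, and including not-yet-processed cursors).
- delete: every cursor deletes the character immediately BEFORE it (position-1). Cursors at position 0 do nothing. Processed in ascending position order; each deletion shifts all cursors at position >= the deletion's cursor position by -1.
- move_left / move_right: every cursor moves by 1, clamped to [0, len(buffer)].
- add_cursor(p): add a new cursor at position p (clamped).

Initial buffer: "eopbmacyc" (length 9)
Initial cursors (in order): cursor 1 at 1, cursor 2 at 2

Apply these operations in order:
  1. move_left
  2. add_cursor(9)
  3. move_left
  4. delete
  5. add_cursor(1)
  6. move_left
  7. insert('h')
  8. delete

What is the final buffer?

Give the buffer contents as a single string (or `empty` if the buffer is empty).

Answer: eopbmacc

Derivation:
After op 1 (move_left): buffer="eopbmacyc" (len 9), cursors c1@0 c2@1, authorship .........
After op 2 (add_cursor(9)): buffer="eopbmacyc" (len 9), cursors c1@0 c2@1 c3@9, authorship .........
After op 3 (move_left): buffer="eopbmacyc" (len 9), cursors c1@0 c2@0 c3@8, authorship .........
After op 4 (delete): buffer="eopbmacc" (len 8), cursors c1@0 c2@0 c3@7, authorship ........
After op 5 (add_cursor(1)): buffer="eopbmacc" (len 8), cursors c1@0 c2@0 c4@1 c3@7, authorship ........
After op 6 (move_left): buffer="eopbmacc" (len 8), cursors c1@0 c2@0 c4@0 c3@6, authorship ........
After op 7 (insert('h')): buffer="hhheopbmahcc" (len 12), cursors c1@3 c2@3 c4@3 c3@10, authorship 124......3..
After op 8 (delete): buffer="eopbmacc" (len 8), cursors c1@0 c2@0 c4@0 c3@6, authorship ........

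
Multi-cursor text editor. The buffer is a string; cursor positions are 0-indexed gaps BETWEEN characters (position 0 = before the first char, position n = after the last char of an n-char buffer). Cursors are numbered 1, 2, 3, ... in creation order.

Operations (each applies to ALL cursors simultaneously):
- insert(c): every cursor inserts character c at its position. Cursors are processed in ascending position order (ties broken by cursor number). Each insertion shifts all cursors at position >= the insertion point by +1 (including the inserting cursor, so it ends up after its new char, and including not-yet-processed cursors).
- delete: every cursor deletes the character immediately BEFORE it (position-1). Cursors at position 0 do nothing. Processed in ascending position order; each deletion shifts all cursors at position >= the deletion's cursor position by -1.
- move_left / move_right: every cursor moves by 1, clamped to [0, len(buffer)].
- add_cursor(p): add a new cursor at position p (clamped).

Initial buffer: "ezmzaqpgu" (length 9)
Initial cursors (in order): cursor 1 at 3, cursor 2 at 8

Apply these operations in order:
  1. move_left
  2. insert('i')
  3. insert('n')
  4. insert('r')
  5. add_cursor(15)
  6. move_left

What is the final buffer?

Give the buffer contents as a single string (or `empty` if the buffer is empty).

Answer: ezinrmzaqpinrgu

Derivation:
After op 1 (move_left): buffer="ezmzaqpgu" (len 9), cursors c1@2 c2@7, authorship .........
After op 2 (insert('i')): buffer="ezimzaqpigu" (len 11), cursors c1@3 c2@9, authorship ..1.....2..
After op 3 (insert('n')): buffer="ezinmzaqpingu" (len 13), cursors c1@4 c2@11, authorship ..11.....22..
After op 4 (insert('r')): buffer="ezinrmzaqpinrgu" (len 15), cursors c1@5 c2@13, authorship ..111.....222..
After op 5 (add_cursor(15)): buffer="ezinrmzaqpinrgu" (len 15), cursors c1@5 c2@13 c3@15, authorship ..111.....222..
After op 6 (move_left): buffer="ezinrmzaqpinrgu" (len 15), cursors c1@4 c2@12 c3@14, authorship ..111.....222..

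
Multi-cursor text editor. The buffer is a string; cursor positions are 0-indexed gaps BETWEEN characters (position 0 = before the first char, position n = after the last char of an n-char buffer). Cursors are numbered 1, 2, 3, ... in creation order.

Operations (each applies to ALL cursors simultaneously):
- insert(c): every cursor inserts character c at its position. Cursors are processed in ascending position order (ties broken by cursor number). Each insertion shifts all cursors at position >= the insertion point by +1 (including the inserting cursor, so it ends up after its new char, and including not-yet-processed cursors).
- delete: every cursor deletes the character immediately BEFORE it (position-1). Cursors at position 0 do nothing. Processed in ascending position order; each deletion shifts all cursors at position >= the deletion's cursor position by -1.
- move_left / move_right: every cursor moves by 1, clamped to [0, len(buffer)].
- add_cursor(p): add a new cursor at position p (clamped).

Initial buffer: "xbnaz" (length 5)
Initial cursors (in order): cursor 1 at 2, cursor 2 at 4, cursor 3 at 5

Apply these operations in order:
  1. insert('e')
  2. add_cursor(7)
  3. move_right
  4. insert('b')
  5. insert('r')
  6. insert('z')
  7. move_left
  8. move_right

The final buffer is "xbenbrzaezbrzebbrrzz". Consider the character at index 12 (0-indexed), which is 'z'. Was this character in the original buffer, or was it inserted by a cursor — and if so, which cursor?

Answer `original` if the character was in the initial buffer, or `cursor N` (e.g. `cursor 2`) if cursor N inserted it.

Answer: cursor 2

Derivation:
After op 1 (insert('e')): buffer="xbenaeze" (len 8), cursors c1@3 c2@6 c3@8, authorship ..1..2.3
After op 2 (add_cursor(7)): buffer="xbenaeze" (len 8), cursors c1@3 c2@6 c4@7 c3@8, authorship ..1..2.3
After op 3 (move_right): buffer="xbenaeze" (len 8), cursors c1@4 c2@7 c3@8 c4@8, authorship ..1..2.3
After op 4 (insert('b')): buffer="xbenbaezbebb" (len 12), cursors c1@5 c2@9 c3@12 c4@12, authorship ..1.1.2.2334
After op 5 (insert('r')): buffer="xbenbraezbrebbrr" (len 16), cursors c1@6 c2@11 c3@16 c4@16, authorship ..1.11.2.2233434
After op 6 (insert('z')): buffer="xbenbrzaezbrzebbrrzz" (len 20), cursors c1@7 c2@13 c3@20 c4@20, authorship ..1.111.2.2223343434
After op 7 (move_left): buffer="xbenbrzaezbrzebbrrzz" (len 20), cursors c1@6 c2@12 c3@19 c4@19, authorship ..1.111.2.2223343434
After op 8 (move_right): buffer="xbenbrzaezbrzebbrrzz" (len 20), cursors c1@7 c2@13 c3@20 c4@20, authorship ..1.111.2.2223343434
Authorship (.=original, N=cursor N): . . 1 . 1 1 1 . 2 . 2 2 2 3 3 4 3 4 3 4
Index 12: author = 2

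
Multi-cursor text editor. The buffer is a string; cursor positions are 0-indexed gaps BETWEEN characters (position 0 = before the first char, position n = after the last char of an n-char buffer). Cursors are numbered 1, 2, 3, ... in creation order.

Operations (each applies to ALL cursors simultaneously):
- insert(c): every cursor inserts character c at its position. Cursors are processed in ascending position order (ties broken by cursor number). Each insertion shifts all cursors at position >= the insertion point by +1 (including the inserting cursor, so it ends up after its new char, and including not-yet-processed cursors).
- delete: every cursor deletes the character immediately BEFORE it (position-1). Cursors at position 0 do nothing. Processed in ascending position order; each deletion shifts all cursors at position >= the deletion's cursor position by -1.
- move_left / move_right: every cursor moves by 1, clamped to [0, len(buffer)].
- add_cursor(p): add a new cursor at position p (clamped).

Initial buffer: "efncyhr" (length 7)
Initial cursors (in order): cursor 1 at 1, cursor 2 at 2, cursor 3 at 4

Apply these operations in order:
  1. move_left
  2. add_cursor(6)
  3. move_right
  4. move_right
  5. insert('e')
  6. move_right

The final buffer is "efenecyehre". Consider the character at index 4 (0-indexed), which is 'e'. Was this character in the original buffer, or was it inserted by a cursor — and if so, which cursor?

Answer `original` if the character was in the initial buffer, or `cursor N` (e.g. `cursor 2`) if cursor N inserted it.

Answer: cursor 2

Derivation:
After op 1 (move_left): buffer="efncyhr" (len 7), cursors c1@0 c2@1 c3@3, authorship .......
After op 2 (add_cursor(6)): buffer="efncyhr" (len 7), cursors c1@0 c2@1 c3@3 c4@6, authorship .......
After op 3 (move_right): buffer="efncyhr" (len 7), cursors c1@1 c2@2 c3@4 c4@7, authorship .......
After op 4 (move_right): buffer="efncyhr" (len 7), cursors c1@2 c2@3 c3@5 c4@7, authorship .......
After op 5 (insert('e')): buffer="efenecyehre" (len 11), cursors c1@3 c2@5 c3@8 c4@11, authorship ..1.2..3..4
After op 6 (move_right): buffer="efenecyehre" (len 11), cursors c1@4 c2@6 c3@9 c4@11, authorship ..1.2..3..4
Authorship (.=original, N=cursor N): . . 1 . 2 . . 3 . . 4
Index 4: author = 2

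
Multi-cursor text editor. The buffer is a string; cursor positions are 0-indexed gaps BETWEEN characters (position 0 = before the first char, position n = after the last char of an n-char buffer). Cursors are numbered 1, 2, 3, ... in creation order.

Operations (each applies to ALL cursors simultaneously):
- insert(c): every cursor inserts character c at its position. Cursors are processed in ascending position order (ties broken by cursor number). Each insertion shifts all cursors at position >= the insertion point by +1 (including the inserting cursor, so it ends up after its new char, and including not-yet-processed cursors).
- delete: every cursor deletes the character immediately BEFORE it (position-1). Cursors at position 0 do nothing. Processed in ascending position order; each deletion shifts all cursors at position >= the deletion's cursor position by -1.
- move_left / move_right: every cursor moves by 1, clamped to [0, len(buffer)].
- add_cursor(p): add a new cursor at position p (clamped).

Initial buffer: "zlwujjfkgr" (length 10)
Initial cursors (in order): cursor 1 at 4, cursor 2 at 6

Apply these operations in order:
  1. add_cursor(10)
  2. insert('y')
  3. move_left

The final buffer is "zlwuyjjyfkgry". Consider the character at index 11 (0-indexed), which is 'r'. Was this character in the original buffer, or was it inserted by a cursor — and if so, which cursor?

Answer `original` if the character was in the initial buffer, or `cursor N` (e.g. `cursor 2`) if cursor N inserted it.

Answer: original

Derivation:
After op 1 (add_cursor(10)): buffer="zlwujjfkgr" (len 10), cursors c1@4 c2@6 c3@10, authorship ..........
After op 2 (insert('y')): buffer="zlwuyjjyfkgry" (len 13), cursors c1@5 c2@8 c3@13, authorship ....1..2....3
After op 3 (move_left): buffer="zlwuyjjyfkgry" (len 13), cursors c1@4 c2@7 c3@12, authorship ....1..2....3
Authorship (.=original, N=cursor N): . . . . 1 . . 2 . . . . 3
Index 11: author = original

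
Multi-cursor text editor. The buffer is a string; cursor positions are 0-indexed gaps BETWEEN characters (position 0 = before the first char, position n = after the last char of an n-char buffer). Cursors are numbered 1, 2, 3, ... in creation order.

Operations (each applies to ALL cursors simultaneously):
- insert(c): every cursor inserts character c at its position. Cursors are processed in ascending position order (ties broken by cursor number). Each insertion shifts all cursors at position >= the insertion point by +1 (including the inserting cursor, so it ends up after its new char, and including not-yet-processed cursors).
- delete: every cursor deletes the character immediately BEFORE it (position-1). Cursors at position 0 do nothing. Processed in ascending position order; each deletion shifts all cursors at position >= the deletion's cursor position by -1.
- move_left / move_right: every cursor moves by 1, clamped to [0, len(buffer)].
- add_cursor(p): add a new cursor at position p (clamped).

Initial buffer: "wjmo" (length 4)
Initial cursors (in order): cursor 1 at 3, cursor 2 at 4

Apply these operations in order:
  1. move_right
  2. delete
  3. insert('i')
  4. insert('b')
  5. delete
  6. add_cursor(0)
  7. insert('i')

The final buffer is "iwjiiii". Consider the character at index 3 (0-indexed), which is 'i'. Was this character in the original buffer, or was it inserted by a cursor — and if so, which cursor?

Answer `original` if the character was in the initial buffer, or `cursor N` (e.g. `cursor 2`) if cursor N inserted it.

After op 1 (move_right): buffer="wjmo" (len 4), cursors c1@4 c2@4, authorship ....
After op 2 (delete): buffer="wj" (len 2), cursors c1@2 c2@2, authorship ..
After op 3 (insert('i')): buffer="wjii" (len 4), cursors c1@4 c2@4, authorship ..12
After op 4 (insert('b')): buffer="wjiibb" (len 6), cursors c1@6 c2@6, authorship ..1212
After op 5 (delete): buffer="wjii" (len 4), cursors c1@4 c2@4, authorship ..12
After op 6 (add_cursor(0)): buffer="wjii" (len 4), cursors c3@0 c1@4 c2@4, authorship ..12
After op 7 (insert('i')): buffer="iwjiiii" (len 7), cursors c3@1 c1@7 c2@7, authorship 3..1212
Authorship (.=original, N=cursor N): 3 . . 1 2 1 2
Index 3: author = 1

Answer: cursor 1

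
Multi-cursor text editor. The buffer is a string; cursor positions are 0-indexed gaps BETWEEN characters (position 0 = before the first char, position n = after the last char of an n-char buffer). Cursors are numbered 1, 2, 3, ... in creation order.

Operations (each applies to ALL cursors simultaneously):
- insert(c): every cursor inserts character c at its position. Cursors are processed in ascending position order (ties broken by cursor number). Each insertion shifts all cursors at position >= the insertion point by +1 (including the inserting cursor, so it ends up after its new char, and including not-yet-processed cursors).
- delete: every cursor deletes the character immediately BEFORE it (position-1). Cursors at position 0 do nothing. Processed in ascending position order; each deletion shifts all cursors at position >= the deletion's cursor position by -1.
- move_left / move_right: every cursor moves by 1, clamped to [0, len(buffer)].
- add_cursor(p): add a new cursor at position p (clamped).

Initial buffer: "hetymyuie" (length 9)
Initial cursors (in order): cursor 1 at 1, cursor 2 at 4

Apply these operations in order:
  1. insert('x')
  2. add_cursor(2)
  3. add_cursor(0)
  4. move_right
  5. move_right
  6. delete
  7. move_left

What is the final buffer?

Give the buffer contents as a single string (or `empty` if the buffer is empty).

After op 1 (insert('x')): buffer="hxetyxmyuie" (len 11), cursors c1@2 c2@6, authorship .1...2.....
After op 2 (add_cursor(2)): buffer="hxetyxmyuie" (len 11), cursors c1@2 c3@2 c2@6, authorship .1...2.....
After op 3 (add_cursor(0)): buffer="hxetyxmyuie" (len 11), cursors c4@0 c1@2 c3@2 c2@6, authorship .1...2.....
After op 4 (move_right): buffer="hxetyxmyuie" (len 11), cursors c4@1 c1@3 c3@3 c2@7, authorship .1...2.....
After op 5 (move_right): buffer="hxetyxmyuie" (len 11), cursors c4@2 c1@4 c3@4 c2@8, authorship .1...2.....
After op 6 (delete): buffer="hyxmuie" (len 7), cursors c1@1 c3@1 c4@1 c2@4, authorship ..2....
After op 7 (move_left): buffer="hyxmuie" (len 7), cursors c1@0 c3@0 c4@0 c2@3, authorship ..2....

Answer: hyxmuie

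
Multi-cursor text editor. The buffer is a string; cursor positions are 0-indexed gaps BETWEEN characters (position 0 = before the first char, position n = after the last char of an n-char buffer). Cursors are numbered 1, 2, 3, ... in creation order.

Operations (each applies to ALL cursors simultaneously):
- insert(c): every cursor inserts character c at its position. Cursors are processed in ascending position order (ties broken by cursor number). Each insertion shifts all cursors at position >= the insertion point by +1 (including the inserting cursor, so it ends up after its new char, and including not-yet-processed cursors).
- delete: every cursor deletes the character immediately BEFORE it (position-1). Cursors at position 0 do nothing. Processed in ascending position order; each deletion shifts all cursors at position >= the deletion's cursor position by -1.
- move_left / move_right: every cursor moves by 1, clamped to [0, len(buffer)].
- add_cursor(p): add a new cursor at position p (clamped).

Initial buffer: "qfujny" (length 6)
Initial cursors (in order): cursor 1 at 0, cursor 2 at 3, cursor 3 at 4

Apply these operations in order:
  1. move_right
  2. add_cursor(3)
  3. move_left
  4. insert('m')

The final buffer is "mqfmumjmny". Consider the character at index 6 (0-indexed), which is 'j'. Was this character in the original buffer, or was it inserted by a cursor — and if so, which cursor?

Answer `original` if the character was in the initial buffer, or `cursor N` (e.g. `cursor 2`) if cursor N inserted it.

Answer: original

Derivation:
After op 1 (move_right): buffer="qfujny" (len 6), cursors c1@1 c2@4 c3@5, authorship ......
After op 2 (add_cursor(3)): buffer="qfujny" (len 6), cursors c1@1 c4@3 c2@4 c3@5, authorship ......
After op 3 (move_left): buffer="qfujny" (len 6), cursors c1@0 c4@2 c2@3 c3@4, authorship ......
After op 4 (insert('m')): buffer="mqfmumjmny" (len 10), cursors c1@1 c4@4 c2@6 c3@8, authorship 1..4.2.3..
Authorship (.=original, N=cursor N): 1 . . 4 . 2 . 3 . .
Index 6: author = original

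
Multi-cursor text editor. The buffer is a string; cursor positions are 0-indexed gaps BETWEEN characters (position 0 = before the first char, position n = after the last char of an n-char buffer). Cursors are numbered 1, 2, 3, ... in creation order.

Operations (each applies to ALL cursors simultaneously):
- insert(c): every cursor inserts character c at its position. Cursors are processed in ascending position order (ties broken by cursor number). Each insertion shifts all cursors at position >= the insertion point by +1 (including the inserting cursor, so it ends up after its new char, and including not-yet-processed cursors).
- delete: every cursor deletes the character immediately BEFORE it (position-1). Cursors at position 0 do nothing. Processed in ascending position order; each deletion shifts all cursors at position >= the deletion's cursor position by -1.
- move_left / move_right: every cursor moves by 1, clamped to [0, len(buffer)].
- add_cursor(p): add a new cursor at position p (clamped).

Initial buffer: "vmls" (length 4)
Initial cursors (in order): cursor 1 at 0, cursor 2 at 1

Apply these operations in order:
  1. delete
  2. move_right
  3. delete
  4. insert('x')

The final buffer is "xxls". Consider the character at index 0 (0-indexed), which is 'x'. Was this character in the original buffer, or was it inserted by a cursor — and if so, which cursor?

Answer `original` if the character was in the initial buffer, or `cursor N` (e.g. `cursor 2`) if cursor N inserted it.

After op 1 (delete): buffer="mls" (len 3), cursors c1@0 c2@0, authorship ...
After op 2 (move_right): buffer="mls" (len 3), cursors c1@1 c2@1, authorship ...
After op 3 (delete): buffer="ls" (len 2), cursors c1@0 c2@0, authorship ..
After op 4 (insert('x')): buffer="xxls" (len 4), cursors c1@2 c2@2, authorship 12..
Authorship (.=original, N=cursor N): 1 2 . .
Index 0: author = 1

Answer: cursor 1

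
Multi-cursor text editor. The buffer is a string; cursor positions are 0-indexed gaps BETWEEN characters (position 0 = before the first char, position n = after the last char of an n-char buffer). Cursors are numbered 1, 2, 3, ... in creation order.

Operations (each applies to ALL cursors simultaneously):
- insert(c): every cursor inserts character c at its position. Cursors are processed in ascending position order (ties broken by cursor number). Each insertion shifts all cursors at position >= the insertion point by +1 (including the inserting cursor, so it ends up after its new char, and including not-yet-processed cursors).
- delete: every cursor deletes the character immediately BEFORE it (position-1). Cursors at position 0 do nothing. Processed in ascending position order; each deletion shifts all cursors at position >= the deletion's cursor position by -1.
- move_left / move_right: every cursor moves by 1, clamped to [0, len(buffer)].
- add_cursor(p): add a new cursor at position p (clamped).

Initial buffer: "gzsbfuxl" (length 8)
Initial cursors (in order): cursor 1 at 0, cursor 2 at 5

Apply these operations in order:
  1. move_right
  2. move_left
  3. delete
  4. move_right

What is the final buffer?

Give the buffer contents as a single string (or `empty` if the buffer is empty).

After op 1 (move_right): buffer="gzsbfuxl" (len 8), cursors c1@1 c2@6, authorship ........
After op 2 (move_left): buffer="gzsbfuxl" (len 8), cursors c1@0 c2@5, authorship ........
After op 3 (delete): buffer="gzsbuxl" (len 7), cursors c1@0 c2@4, authorship .......
After op 4 (move_right): buffer="gzsbuxl" (len 7), cursors c1@1 c2@5, authorship .......

Answer: gzsbuxl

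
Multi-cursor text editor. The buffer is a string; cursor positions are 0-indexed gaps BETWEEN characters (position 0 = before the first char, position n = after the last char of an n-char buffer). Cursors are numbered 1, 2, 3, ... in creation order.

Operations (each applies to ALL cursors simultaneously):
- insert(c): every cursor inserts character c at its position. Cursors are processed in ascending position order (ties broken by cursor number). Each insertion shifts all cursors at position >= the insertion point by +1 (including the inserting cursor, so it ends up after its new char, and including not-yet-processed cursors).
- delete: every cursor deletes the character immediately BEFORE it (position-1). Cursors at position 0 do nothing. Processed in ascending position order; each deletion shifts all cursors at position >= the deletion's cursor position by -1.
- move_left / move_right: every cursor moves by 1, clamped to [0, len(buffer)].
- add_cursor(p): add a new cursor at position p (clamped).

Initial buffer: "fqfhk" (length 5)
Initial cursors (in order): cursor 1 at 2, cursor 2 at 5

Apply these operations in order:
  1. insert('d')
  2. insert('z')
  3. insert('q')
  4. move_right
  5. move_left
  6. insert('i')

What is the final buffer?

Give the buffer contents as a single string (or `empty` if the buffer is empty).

Answer: fqdzqifhkdziq

Derivation:
After op 1 (insert('d')): buffer="fqdfhkd" (len 7), cursors c1@3 c2@7, authorship ..1...2
After op 2 (insert('z')): buffer="fqdzfhkdz" (len 9), cursors c1@4 c2@9, authorship ..11...22
After op 3 (insert('q')): buffer="fqdzqfhkdzq" (len 11), cursors c1@5 c2@11, authorship ..111...222
After op 4 (move_right): buffer="fqdzqfhkdzq" (len 11), cursors c1@6 c2@11, authorship ..111...222
After op 5 (move_left): buffer="fqdzqfhkdzq" (len 11), cursors c1@5 c2@10, authorship ..111...222
After op 6 (insert('i')): buffer="fqdzqifhkdziq" (len 13), cursors c1@6 c2@12, authorship ..1111...2222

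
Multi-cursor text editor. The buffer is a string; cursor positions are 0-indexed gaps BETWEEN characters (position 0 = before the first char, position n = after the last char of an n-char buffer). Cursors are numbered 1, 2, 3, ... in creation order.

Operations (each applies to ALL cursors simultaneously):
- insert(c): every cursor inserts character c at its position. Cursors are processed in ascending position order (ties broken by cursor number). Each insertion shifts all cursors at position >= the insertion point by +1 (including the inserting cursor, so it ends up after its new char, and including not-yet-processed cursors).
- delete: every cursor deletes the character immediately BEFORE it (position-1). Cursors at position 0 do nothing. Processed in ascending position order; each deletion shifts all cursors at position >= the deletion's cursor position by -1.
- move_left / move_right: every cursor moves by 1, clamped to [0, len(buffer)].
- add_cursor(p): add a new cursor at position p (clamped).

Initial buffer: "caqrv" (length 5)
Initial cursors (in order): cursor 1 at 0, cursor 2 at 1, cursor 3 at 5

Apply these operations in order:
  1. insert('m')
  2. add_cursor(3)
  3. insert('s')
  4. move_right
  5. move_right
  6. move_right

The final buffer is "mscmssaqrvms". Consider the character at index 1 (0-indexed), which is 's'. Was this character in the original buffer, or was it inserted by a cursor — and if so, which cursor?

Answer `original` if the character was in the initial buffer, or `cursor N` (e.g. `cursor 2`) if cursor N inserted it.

After op 1 (insert('m')): buffer="mcmaqrvm" (len 8), cursors c1@1 c2@3 c3@8, authorship 1.2....3
After op 2 (add_cursor(3)): buffer="mcmaqrvm" (len 8), cursors c1@1 c2@3 c4@3 c3@8, authorship 1.2....3
After op 3 (insert('s')): buffer="mscmssaqrvms" (len 12), cursors c1@2 c2@6 c4@6 c3@12, authorship 11.224....33
After op 4 (move_right): buffer="mscmssaqrvms" (len 12), cursors c1@3 c2@7 c4@7 c3@12, authorship 11.224....33
After op 5 (move_right): buffer="mscmssaqrvms" (len 12), cursors c1@4 c2@8 c4@8 c3@12, authorship 11.224....33
After op 6 (move_right): buffer="mscmssaqrvms" (len 12), cursors c1@5 c2@9 c4@9 c3@12, authorship 11.224....33
Authorship (.=original, N=cursor N): 1 1 . 2 2 4 . . . . 3 3
Index 1: author = 1

Answer: cursor 1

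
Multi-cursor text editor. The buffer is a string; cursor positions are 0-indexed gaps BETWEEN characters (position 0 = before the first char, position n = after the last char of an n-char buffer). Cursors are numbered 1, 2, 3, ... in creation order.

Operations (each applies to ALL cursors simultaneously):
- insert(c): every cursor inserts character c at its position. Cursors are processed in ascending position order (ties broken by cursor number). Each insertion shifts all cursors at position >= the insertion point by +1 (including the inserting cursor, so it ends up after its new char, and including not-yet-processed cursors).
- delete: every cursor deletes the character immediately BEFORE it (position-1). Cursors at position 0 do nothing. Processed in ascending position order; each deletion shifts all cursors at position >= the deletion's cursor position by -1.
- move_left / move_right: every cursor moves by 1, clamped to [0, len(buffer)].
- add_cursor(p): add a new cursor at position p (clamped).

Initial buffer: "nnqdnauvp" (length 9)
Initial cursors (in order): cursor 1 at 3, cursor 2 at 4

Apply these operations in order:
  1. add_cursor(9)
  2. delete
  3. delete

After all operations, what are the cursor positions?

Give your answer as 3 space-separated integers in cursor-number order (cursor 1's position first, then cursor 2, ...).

After op 1 (add_cursor(9)): buffer="nnqdnauvp" (len 9), cursors c1@3 c2@4 c3@9, authorship .........
After op 2 (delete): buffer="nnnauv" (len 6), cursors c1@2 c2@2 c3@6, authorship ......
After op 3 (delete): buffer="nau" (len 3), cursors c1@0 c2@0 c3@3, authorship ...

Answer: 0 0 3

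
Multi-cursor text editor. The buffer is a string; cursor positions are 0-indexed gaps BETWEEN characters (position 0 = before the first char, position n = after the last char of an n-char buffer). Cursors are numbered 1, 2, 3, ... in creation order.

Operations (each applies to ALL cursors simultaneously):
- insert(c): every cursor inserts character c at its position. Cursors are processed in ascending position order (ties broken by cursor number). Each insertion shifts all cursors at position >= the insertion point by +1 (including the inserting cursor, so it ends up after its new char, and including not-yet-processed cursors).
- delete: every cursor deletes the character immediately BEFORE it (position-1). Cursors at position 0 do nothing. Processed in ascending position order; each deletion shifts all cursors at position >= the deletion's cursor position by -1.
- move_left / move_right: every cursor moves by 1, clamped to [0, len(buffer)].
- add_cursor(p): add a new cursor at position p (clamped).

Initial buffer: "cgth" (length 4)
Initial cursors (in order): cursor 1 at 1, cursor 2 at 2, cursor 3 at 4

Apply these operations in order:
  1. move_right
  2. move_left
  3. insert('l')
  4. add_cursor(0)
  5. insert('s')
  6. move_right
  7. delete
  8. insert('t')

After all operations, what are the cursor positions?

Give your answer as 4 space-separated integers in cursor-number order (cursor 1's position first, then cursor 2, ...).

After op 1 (move_right): buffer="cgth" (len 4), cursors c1@2 c2@3 c3@4, authorship ....
After op 2 (move_left): buffer="cgth" (len 4), cursors c1@1 c2@2 c3@3, authorship ....
After op 3 (insert('l')): buffer="clgltlh" (len 7), cursors c1@2 c2@4 c3@6, authorship .1.2.3.
After op 4 (add_cursor(0)): buffer="clgltlh" (len 7), cursors c4@0 c1@2 c2@4 c3@6, authorship .1.2.3.
After op 5 (insert('s')): buffer="sclsglstlsh" (len 11), cursors c4@1 c1@4 c2@7 c3@10, authorship 4.11.22.33.
After op 6 (move_right): buffer="sclsglstlsh" (len 11), cursors c4@2 c1@5 c2@8 c3@11, authorship 4.11.22.33.
After op 7 (delete): buffer="slslsls" (len 7), cursors c4@1 c1@3 c2@5 c3@7, authorship 4112233
After op 8 (insert('t')): buffer="stlstlstlst" (len 11), cursors c4@2 c1@5 c2@8 c3@11, authorship 44111222333

Answer: 5 8 11 2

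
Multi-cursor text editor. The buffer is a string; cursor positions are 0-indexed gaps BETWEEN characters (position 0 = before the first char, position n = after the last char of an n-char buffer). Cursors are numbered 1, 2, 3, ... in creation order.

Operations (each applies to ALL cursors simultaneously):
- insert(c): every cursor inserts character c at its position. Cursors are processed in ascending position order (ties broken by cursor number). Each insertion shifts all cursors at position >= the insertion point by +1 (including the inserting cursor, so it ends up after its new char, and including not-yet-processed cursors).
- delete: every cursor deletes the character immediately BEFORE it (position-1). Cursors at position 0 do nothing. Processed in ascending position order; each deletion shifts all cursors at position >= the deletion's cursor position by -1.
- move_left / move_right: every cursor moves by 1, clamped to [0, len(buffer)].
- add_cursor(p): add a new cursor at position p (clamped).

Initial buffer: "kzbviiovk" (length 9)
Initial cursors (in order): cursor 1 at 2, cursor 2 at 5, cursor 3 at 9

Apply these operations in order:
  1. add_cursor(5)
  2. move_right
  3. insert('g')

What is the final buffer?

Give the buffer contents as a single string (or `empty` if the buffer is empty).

After op 1 (add_cursor(5)): buffer="kzbviiovk" (len 9), cursors c1@2 c2@5 c4@5 c3@9, authorship .........
After op 2 (move_right): buffer="kzbviiovk" (len 9), cursors c1@3 c2@6 c4@6 c3@9, authorship .........
After op 3 (insert('g')): buffer="kzbgviiggovkg" (len 13), cursors c1@4 c2@9 c4@9 c3@13, authorship ...1...24...3

Answer: kzbgviiggovkg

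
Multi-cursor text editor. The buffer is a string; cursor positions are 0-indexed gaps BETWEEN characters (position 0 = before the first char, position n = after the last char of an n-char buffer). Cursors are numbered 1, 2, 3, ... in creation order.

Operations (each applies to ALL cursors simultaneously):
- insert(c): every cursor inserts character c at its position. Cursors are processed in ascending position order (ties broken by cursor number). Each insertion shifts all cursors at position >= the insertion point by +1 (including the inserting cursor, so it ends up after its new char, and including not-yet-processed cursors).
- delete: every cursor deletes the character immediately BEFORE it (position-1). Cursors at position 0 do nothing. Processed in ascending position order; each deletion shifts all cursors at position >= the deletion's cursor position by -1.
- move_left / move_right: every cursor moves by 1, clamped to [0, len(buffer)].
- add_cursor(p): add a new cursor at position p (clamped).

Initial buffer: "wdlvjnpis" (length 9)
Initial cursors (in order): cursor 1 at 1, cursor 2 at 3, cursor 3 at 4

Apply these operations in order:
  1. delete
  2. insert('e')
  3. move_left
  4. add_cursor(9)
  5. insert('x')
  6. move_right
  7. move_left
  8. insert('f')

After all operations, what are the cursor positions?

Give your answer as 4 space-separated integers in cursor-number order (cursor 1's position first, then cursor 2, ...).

Answer: 2 9 9 16

Derivation:
After op 1 (delete): buffer="djnpis" (len 6), cursors c1@0 c2@1 c3@1, authorship ......
After op 2 (insert('e')): buffer="edeejnpis" (len 9), cursors c1@1 c2@4 c3@4, authorship 1.23.....
After op 3 (move_left): buffer="edeejnpis" (len 9), cursors c1@0 c2@3 c3@3, authorship 1.23.....
After op 4 (add_cursor(9)): buffer="edeejnpis" (len 9), cursors c1@0 c2@3 c3@3 c4@9, authorship 1.23.....
After op 5 (insert('x')): buffer="xedexxejnpisx" (len 13), cursors c1@1 c2@6 c3@6 c4@13, authorship 11.2233.....4
After op 6 (move_right): buffer="xedexxejnpisx" (len 13), cursors c1@2 c2@7 c3@7 c4@13, authorship 11.2233.....4
After op 7 (move_left): buffer="xedexxejnpisx" (len 13), cursors c1@1 c2@6 c3@6 c4@12, authorship 11.2233.....4
After op 8 (insert('f')): buffer="xfedexxffejnpisfx" (len 17), cursors c1@2 c2@9 c3@9 c4@16, authorship 111.223233.....44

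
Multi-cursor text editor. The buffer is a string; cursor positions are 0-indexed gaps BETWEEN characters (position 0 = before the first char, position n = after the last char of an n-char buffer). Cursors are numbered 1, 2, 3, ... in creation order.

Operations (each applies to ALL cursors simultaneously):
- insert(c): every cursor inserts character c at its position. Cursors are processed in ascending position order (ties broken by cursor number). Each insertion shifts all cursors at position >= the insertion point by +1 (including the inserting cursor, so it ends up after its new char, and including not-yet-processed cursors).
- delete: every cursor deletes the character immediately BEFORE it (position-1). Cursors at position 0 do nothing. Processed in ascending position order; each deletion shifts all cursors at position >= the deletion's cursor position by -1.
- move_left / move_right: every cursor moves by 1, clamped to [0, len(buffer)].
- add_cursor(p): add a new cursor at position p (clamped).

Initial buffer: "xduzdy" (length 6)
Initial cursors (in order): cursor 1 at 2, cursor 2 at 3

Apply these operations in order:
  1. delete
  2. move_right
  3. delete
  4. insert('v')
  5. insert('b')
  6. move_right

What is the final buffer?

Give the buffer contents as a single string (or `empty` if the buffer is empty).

After op 1 (delete): buffer="xzdy" (len 4), cursors c1@1 c2@1, authorship ....
After op 2 (move_right): buffer="xzdy" (len 4), cursors c1@2 c2@2, authorship ....
After op 3 (delete): buffer="dy" (len 2), cursors c1@0 c2@0, authorship ..
After op 4 (insert('v')): buffer="vvdy" (len 4), cursors c1@2 c2@2, authorship 12..
After op 5 (insert('b')): buffer="vvbbdy" (len 6), cursors c1@4 c2@4, authorship 1212..
After op 6 (move_right): buffer="vvbbdy" (len 6), cursors c1@5 c2@5, authorship 1212..

Answer: vvbbdy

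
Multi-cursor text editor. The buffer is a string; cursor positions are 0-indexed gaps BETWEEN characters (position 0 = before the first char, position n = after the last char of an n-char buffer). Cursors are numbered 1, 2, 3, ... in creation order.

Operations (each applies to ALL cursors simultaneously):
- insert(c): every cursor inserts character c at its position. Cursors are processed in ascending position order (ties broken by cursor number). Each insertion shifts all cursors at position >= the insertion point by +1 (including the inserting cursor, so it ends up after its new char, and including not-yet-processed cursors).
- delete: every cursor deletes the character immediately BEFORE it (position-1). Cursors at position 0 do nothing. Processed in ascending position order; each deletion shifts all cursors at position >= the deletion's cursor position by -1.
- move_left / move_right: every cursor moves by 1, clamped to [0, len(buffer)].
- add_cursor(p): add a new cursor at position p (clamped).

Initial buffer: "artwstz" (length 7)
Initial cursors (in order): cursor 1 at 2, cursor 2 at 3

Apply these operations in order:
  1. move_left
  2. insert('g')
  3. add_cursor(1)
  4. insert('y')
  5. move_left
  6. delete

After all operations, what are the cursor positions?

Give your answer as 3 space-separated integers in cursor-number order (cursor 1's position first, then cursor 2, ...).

After op 1 (move_left): buffer="artwstz" (len 7), cursors c1@1 c2@2, authorship .......
After op 2 (insert('g')): buffer="agrgtwstz" (len 9), cursors c1@2 c2@4, authorship .1.2.....
After op 3 (add_cursor(1)): buffer="agrgtwstz" (len 9), cursors c3@1 c1@2 c2@4, authorship .1.2.....
After op 4 (insert('y')): buffer="aygyrgytwstz" (len 12), cursors c3@2 c1@4 c2@7, authorship .311.22.....
After op 5 (move_left): buffer="aygyrgytwstz" (len 12), cursors c3@1 c1@3 c2@6, authorship .311.22.....
After op 6 (delete): buffer="yyrytwstz" (len 9), cursors c3@0 c1@1 c2@3, authorship 31.2.....

Answer: 1 3 0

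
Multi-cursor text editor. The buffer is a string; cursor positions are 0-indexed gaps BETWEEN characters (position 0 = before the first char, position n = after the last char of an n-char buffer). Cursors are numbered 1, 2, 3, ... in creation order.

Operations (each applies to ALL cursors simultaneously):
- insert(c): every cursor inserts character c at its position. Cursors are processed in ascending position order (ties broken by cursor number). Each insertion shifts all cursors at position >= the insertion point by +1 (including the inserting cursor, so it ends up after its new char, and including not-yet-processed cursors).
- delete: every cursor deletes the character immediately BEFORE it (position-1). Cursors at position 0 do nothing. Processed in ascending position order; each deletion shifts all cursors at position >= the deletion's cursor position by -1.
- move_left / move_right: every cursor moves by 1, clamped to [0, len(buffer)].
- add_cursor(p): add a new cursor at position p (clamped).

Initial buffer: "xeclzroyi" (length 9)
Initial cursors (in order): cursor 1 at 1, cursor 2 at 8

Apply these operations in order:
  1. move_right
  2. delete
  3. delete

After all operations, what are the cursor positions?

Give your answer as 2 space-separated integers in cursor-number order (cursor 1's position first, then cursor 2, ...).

Answer: 0 5

Derivation:
After op 1 (move_right): buffer="xeclzroyi" (len 9), cursors c1@2 c2@9, authorship .........
After op 2 (delete): buffer="xclzroy" (len 7), cursors c1@1 c2@7, authorship .......
After op 3 (delete): buffer="clzro" (len 5), cursors c1@0 c2@5, authorship .....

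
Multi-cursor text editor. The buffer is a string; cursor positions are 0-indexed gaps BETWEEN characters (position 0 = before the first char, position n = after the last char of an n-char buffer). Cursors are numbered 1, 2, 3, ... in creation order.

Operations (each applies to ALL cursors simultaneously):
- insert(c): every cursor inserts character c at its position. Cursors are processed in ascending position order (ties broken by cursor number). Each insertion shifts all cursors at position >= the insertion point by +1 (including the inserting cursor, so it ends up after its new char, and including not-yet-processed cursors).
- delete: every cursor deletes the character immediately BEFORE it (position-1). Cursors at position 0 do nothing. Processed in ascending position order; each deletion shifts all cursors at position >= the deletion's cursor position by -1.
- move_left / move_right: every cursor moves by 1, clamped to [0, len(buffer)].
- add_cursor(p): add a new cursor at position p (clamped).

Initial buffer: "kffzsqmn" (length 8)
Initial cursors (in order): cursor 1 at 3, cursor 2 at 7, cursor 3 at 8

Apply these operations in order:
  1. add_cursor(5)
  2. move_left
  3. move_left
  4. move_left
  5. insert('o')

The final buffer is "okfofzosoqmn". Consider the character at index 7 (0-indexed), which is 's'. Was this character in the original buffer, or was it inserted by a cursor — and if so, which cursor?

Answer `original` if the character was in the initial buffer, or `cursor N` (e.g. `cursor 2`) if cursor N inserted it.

Answer: original

Derivation:
After op 1 (add_cursor(5)): buffer="kffzsqmn" (len 8), cursors c1@3 c4@5 c2@7 c3@8, authorship ........
After op 2 (move_left): buffer="kffzsqmn" (len 8), cursors c1@2 c4@4 c2@6 c3@7, authorship ........
After op 3 (move_left): buffer="kffzsqmn" (len 8), cursors c1@1 c4@3 c2@5 c3@6, authorship ........
After op 4 (move_left): buffer="kffzsqmn" (len 8), cursors c1@0 c4@2 c2@4 c3@5, authorship ........
After op 5 (insert('o')): buffer="okfofzosoqmn" (len 12), cursors c1@1 c4@4 c2@7 c3@9, authorship 1..4..2.3...
Authorship (.=original, N=cursor N): 1 . . 4 . . 2 . 3 . . .
Index 7: author = original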